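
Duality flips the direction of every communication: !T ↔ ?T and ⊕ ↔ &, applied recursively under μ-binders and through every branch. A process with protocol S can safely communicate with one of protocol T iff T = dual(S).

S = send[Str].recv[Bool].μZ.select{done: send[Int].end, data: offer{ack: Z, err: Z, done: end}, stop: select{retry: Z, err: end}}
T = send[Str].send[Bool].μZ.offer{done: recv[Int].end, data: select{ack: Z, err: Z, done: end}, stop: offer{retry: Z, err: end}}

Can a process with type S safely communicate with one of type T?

send[Str] | send[Str]  ✗ same direction on both sides — not dual

NO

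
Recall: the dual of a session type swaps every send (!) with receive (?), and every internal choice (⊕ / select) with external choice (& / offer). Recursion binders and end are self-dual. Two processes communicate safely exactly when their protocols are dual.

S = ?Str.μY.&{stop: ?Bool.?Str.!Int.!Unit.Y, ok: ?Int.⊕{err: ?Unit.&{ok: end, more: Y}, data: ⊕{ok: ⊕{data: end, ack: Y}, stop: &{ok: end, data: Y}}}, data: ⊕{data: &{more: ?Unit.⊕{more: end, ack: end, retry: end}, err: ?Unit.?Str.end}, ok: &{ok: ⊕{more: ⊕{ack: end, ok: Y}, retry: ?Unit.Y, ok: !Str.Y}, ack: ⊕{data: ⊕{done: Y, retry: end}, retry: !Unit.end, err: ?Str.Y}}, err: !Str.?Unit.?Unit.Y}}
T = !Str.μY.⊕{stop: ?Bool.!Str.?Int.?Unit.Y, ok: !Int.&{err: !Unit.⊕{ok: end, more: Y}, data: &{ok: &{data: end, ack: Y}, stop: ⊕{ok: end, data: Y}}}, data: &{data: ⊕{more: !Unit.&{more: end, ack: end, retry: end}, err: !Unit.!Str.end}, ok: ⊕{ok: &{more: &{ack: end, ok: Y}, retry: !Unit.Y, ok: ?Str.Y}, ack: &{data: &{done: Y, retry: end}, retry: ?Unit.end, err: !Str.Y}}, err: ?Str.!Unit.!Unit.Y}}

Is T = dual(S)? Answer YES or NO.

?Str ‖ !Str  match
  μY ‖ μY  match (rec unchanged)
    &{stop,ok,data} ‖ ⊕{stop,ok,data}  match labels match
      case stop:
        ?Bool ‖ ?Bool  ✗ same direction on both sides — not dual

NO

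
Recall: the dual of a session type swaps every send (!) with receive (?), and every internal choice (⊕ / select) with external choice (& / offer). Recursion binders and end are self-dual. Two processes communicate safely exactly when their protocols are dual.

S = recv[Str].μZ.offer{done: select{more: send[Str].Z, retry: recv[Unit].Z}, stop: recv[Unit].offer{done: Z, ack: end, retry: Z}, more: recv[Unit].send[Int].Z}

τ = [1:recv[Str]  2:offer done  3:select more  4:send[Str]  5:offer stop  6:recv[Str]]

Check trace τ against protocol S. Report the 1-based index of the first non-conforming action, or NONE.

6

[1] recv[Str]  ok  state: μZ.…
[2] offer done  ok  state: select{more: send[Str].μZ.…, retry: recv[Unit].μZ.…}
[3] select more  ok  state: send[Str].μZ.…
[4] send[Str]  ok  state: μZ.…
[5] offer stop  ok  state: recv[Unit].offer{done: μZ.…, ack: end, retry: μZ.…}
[6] got recv[Str], protocol expects recv[Unit]  ✗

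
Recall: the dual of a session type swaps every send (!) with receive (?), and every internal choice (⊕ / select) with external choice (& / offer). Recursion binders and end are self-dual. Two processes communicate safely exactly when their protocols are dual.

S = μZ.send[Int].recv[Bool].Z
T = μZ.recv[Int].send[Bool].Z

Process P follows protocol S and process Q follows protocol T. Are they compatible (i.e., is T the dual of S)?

μZ | μZ  ✓ (rec unchanged)
  send[Int] | recv[Int]  ✓
    recv[Bool] | send[Bool]  ✓
      Z | Z  ✓

YES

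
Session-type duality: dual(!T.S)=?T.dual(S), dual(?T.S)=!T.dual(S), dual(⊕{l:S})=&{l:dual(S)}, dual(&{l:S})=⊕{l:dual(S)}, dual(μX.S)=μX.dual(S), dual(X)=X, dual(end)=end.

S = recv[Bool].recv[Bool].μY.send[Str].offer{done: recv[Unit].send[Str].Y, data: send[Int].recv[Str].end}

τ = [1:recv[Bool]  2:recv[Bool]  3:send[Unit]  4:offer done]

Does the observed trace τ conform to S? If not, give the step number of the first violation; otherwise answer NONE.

step 1: recv[Bool]  ok  now at recv[Bool].μY.…
step 2: recv[Bool]  ok  now at μY.…
step 3: got send[Unit], protocol expects send[Str]  ✗

3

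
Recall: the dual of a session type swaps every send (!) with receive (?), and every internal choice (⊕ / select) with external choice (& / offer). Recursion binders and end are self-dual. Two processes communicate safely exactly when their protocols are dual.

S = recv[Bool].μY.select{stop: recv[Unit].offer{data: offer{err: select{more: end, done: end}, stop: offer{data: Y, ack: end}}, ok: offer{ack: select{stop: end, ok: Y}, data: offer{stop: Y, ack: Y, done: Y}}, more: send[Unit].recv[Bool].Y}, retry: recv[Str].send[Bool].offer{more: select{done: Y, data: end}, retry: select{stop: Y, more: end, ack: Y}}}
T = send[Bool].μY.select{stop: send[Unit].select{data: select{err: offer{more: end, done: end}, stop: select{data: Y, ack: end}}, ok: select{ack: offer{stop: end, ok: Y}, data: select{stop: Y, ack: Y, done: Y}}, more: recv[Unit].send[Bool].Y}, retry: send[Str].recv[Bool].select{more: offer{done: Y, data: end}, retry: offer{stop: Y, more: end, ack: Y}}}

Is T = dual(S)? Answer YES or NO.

recv[Bool] ‖ send[Bool]  ok
  μY ‖ μY  ok (μ self-dual)
    select{stop,retry} ‖ select{stop,retry}  ✗ choice polarity not flipped — not dual

NO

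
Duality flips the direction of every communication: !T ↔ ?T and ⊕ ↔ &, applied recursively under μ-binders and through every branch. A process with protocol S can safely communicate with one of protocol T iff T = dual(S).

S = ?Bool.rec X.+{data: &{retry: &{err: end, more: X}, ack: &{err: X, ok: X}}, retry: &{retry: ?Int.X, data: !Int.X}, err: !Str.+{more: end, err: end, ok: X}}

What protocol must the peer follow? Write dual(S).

?Bool → !Bool
  rec X → rec X  (binder kept)
    +{data,retry,err} → &{data,retry,err}  (⊕→&)
      [data]
        &{retry,ack} → +{retry,ack}  (external→internal)
          [retry]
            &{err,more} → +{err,more}  (external→internal)
              [err]
                end self-dual
              [more]
                X self-dual
          [ack]
            &{err,ok} → +{err,ok}  (external→internal)
              [err]
                X self-dual
              [ok]
                X self-dual
      [retry]
        &{retry,data} → +{retry,data}  (external→internal)
          [retry]
            ?Int → !Int
              X self-dual
          [data]
            !Int → ?Int
              X self-dual
      [err]
        !Str → ?Str
          +{more,err,ok} → &{more,err,ok}  (⊕→&)
            [more]
              end self-dual
            [err]
              end self-dual
            [ok]
              X self-dual

!Bool.rec X.&{data: +{retry: +{err: end, more: X}, ack: +{err: X, ok: X}}, retry: +{retry: !Int.X, data: ?Int.X}, err: ?Str.&{more: end, err: end, ok: X}}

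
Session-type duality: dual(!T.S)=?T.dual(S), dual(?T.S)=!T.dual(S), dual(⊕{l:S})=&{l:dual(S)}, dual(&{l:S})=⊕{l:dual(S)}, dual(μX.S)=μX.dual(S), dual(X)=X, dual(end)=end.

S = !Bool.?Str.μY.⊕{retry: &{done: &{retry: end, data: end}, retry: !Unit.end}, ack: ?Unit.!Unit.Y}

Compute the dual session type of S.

?Bool.!Str.μY.&{retry: ⊕{done: ⊕{retry: end, data: end}, retry: ?Unit.end}, ack: !Unit.?Unit.Y}

!Bool ↦ ?Bool
  ?Str ↦ !Str
    μY ↦ μY  (μ self-dual)
      ⊕{retry,ack} ↦ &{retry,ack}  (⊕→&)
        [retry]
          &{done,retry} ↦ ⊕{done,retry}  (&→⊕)
            [done]
              &{retry,data} ↦ ⊕{retry,data}  (&→⊕)
                [retry]
                  end self-dual
                [data]
                  end self-dual
            [retry]
              !Unit ↦ ?Unit
                end self-dual
        [ack]
          ?Unit ↦ !Unit
            !Unit ↦ ?Unit
              Y self-dual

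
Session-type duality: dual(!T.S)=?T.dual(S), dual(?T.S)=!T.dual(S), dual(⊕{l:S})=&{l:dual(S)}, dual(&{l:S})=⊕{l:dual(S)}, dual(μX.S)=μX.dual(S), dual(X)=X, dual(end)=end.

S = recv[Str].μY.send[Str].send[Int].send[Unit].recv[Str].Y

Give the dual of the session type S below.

recv[Str] → send[Str]
  μY → μY  (binder kept)
    send[Str] → recv[Str]
      send[Int] → recv[Int]
        send[Unit] → recv[Unit]
          recv[Str] → send[Str]
            Y self-dual

send[Str].μY.recv[Str].recv[Int].recv[Unit].send[Str].Y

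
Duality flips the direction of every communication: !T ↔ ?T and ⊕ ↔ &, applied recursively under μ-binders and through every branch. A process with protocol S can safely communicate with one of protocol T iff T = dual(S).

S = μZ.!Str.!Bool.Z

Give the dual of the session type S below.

μZ → μZ  (binder kept)
  !Str → ?Str
    !Bool → ?Bool
      Z ↦ Z

μZ.?Str.?Bool.Z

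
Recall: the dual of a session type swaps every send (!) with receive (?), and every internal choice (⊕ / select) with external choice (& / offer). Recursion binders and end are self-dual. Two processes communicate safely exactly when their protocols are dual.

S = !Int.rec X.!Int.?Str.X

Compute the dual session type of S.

?Int.rec X.?Int.!Str.X

!Int ↦ ?Int
  rec X ↦ rec X  (μ self-dual)
    !Int ↦ ?Int
      ?Str ↦ !Str
        X ↦ X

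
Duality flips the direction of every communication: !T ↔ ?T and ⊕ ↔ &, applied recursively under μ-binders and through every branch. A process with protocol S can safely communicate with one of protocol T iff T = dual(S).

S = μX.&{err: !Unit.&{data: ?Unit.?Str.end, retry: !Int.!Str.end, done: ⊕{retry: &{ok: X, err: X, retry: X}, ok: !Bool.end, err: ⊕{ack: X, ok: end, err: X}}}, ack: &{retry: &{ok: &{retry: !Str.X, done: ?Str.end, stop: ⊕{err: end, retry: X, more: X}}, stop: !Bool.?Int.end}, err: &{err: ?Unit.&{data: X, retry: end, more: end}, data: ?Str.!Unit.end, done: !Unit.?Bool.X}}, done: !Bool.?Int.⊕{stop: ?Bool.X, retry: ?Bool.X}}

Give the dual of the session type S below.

μX.⊕{err: ?Unit.⊕{data: !Unit.!Str.end, retry: ?Int.?Str.end, done: &{retry: ⊕{ok: X, err: X, retry: X}, ok: ?Bool.end, err: &{ack: X, ok: end, err: X}}}, ack: ⊕{retry: ⊕{ok: ⊕{retry: ?Str.X, done: !Str.end, stop: &{err: end, retry: X, more: X}}, stop: ?Bool.!Int.end}, err: ⊕{err: !Unit.⊕{data: X, retry: end, more: end}, data: !Str.?Unit.end, done: ?Unit.!Bool.X}}, done: ?Bool.!Int.&{stop: !Bool.X, retry: !Bool.X}}

μX = μX  (binder kept)
  &{err,ack,done} = ⊕{err,ack,done}  (offer→select)
    • err:
      !Unit = ?Unit
        &{data,retry,done} = ⊕{data,retry,done}  (offer→select)
          • data:
            ?Unit = !Unit
              ?Str = !Str
                end self-dual
          • retry:
            !Int = ?Int
              !Str = ?Str
                end self-dual
          • done:
            ⊕{retry,ok,err} = &{retry,ok,err}  (internal→external)
              • retry:
                &{ok,err,retry} = ⊕{ok,err,retry}  (offer→select)
                  • ok:
                    X self-dual
                  • err:
                    X self-dual
                  • retry:
                    X self-dual
              • ok:
                !Bool = ?Bool
                  end self-dual
              • err:
                ⊕{ack,ok,err} = &{ack,ok,err}  (internal→external)
                  • ack:
                    X self-dual
                  • ok:
                    end self-dual
                  • err:
                    X self-dual
    • ack:
      &{retry,err} = ⊕{retry,err}  (offer→select)
        • retry:
          &{ok,stop} = ⊕{ok,stop}  (offer→select)
            • ok:
              &{retry,done,stop} = ⊕{retry,done,stop}  (offer→select)
                • retry:
                  !Str = ?Str
                    X self-dual
                • done:
                  ?Str = !Str
                    end self-dual
                • stop:
                  ⊕{err,retry,more} = &{err,retry,more}  (internal→external)
                    • err:
                      end self-dual
                    • retry:
                      X self-dual
                    • more:
                      X self-dual
            • stop:
              !Bool = ?Bool
                ?Int = !Int
                  end self-dual
        • err:
          &{err,data,done} = ⊕{err,data,done}  (offer→select)
            • err:
              ?Unit = !Unit
                &{data,retry,more} = ⊕{data,retry,more}  (offer→select)
                  • data:
                    X self-dual
                  • retry:
                    end self-dual
                  • more:
                    end self-dual
            • data:
              ?Str = !Str
                !Unit = ?Unit
                  end self-dual
            • done:
              !Unit = ?Unit
                ?Bool = !Bool
                  X self-dual
    • done:
      !Bool = ?Bool
        ?Int = !Int
          ⊕{stop,retry} = &{stop,retry}  (internal→external)
            • stop:
              ?Bool = !Bool
                X self-dual
            • retry:
              ?Bool = !Bool
                X self-dual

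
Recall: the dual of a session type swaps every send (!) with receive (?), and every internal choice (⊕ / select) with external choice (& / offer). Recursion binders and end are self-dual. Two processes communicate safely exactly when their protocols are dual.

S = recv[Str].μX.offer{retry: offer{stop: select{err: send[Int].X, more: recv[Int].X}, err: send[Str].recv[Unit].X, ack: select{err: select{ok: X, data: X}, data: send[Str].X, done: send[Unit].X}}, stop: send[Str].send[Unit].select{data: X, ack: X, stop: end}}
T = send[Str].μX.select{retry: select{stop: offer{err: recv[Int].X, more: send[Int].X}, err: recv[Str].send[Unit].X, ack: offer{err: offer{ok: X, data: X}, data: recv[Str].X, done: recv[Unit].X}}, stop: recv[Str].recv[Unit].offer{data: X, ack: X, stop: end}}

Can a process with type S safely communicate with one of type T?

recv[Str] | send[Str]  ✓
  μX | μX  ✓ (binder kept)
    offer{retry,stop} | select{retry,stop}  ✓ same labels
      case retry:
        offer{stop,err,ack} | select{stop,err,ack}  ✓ same labels
          case stop:
            select{err,more} | offer{err,more}  ✓ same labels
              case err:
                send[Int] | recv[Int]  ✓
                  X | X  ✓
              case more:
                recv[Int] | send[Int]  ✓
                  X | X  ✓
          case err:
            send[Str] | recv[Str]  ✓
              recv[Unit] | send[Unit]  ✓
                X | X  ✓
          case ack:
            select{err,data,done} | offer{err,data,done}  ✓ same labels
              case err:
                select{ok,data} | offer{ok,data}  ✓ same labels
                  case ok:
                    X | X  ✓
                  case data:
                    X | X  ✓
              case data:
                send[Str] | recv[Str]  ✓
                  X | X  ✓
              case done:
                send[Unit] | recv[Unit]  ✓
                  X | X  ✓
      case stop:
        send[Str] | recv[Str]  ✓
          send[Unit] | recv[Unit]  ✓
            select{data,ack,stop} | offer{data,ack,stop}  ✓ same labels
              case data:
                X | X  ✓
              case ack:
                X | X  ✓
              case stop:
                end | end  ✓

YES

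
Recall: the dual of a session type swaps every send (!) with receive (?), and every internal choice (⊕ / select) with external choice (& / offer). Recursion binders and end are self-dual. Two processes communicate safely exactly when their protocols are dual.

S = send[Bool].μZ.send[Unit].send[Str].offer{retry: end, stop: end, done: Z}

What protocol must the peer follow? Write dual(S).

send[Bool] → recv[Bool]
  μZ → μZ  (μ self-dual)
    send[Unit] → recv[Unit]
      send[Str] → recv[Str]
        offer{retry,stop,done} → select{retry,stop,done}  (offer→select)
          case retry:
            end self-dual
          case stop:
            end self-dual
          case done:
            Z self-dual

recv[Bool].μZ.recv[Unit].recv[Str].select{retry: end, stop: end, done: Z}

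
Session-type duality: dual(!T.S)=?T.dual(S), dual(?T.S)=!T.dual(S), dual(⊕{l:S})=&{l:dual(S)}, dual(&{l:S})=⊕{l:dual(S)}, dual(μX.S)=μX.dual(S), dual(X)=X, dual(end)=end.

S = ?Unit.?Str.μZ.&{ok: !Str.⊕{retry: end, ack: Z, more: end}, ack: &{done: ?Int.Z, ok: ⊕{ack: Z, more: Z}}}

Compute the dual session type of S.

!Unit.!Str.μZ.⊕{ok: ?Str.&{retry: end, ack: Z, more: end}, ack: ⊕{done: !Int.Z, ok: &{ack: Z, more: Z}}}

?Unit → !Unit
  ?Str → !Str
    μZ → μZ  (binder kept)
      &{ok,ack} → ⊕{ok,ack}  (&→⊕)
        • ok:
          !Str → ?Str
            ⊕{retry,ack,more} → &{retry,ack,more}  (internal→external)
              • retry:
                end self-dual
              • ack:
                Z self-dual
              • more:
                end self-dual
        • ack:
          &{done,ok} → ⊕{done,ok}  (&→⊕)
            • done:
              ?Int → !Int
                Z self-dual
            • ok:
              ⊕{ack,more} → &{ack,more}  (internal→external)
                • ack:
                  Z self-dual
                • more:
                  Z self-dual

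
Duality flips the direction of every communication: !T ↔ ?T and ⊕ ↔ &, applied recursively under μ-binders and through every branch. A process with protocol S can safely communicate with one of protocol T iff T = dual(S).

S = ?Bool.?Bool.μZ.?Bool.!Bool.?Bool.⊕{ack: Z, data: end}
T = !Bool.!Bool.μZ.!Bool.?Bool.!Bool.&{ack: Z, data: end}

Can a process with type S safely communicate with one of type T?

YES

?Bool ‖ !Bool  match
  ?Bool ‖ !Bool  match
    μZ ‖ μZ  match (binder kept)
      ?Bool ‖ !Bool  match
        !Bool ‖ ?Bool  match
          ?Bool ‖ !Bool  match
            ⊕{ack,data} ‖ &{ack,data}  match same labels
              case ack:
                Z ‖ Z  match
              case data:
                end ‖ end  match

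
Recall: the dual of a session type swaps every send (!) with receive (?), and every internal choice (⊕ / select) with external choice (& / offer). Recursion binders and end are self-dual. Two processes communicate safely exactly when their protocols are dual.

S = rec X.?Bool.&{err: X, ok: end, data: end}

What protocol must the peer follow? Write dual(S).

rec X.!Bool.+{err: X, ok: end, data: end}

rec X ↦ rec X  (μ self-dual)
  ?Bool ↦ !Bool
    &{err,ok,data} ↦ +{err,ok,data}  (&→⊕)
      case err:
        dual(X) = X
      case ok:
        dual(end) = end
      case data:
        dual(end) = end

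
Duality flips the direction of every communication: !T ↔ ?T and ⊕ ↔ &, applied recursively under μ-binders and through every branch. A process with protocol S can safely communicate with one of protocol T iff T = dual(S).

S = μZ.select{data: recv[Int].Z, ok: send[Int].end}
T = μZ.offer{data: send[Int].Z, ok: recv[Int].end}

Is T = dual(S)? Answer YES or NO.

μZ | μZ  ok (binder kept)
  select{data,ok} | offer{data,ok}  ok same labels
    case data:
      recv[Int] | send[Int]  ok
        Z | Z  ok
    case ok:
      send[Int] | recv[Int]  ok
        end | end  ok

YES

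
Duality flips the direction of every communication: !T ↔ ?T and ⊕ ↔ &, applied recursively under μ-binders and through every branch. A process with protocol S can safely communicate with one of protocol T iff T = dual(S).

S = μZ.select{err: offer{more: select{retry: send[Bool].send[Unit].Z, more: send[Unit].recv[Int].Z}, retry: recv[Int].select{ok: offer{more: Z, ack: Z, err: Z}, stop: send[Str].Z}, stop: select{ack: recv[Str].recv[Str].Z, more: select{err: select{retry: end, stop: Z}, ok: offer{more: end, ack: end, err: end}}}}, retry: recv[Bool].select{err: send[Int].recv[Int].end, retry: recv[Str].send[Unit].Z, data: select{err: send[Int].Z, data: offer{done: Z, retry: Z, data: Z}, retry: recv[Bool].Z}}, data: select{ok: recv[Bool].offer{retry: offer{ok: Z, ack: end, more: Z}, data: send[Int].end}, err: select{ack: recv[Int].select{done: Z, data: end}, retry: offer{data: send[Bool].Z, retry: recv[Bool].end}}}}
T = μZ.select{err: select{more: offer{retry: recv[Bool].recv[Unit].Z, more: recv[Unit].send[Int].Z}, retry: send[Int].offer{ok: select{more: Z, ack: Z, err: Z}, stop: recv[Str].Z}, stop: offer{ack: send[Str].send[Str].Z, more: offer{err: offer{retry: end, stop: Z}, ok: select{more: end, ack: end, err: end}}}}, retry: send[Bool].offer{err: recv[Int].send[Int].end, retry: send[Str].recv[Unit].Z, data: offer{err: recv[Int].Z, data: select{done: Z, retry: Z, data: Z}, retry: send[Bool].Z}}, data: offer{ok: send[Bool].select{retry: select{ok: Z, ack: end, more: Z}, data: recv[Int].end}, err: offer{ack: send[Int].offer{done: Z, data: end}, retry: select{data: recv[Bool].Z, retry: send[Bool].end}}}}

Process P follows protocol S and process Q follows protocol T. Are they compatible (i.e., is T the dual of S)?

NO

μZ vs μZ  match (rec unchanged)
  select{err,retry,data} vs select{err,retry,data}  ✗ choice polarity not flipped — not dual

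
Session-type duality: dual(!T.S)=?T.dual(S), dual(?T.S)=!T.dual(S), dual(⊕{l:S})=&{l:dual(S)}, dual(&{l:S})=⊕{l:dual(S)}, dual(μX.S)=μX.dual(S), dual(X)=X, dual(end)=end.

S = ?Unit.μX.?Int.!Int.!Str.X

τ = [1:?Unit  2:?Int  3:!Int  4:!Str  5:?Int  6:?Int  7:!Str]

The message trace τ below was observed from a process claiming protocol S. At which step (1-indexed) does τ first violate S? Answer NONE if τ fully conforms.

@1 ?Unit  ok  now at μX.…
@2 ?Int  ok  now at !Int.!Str.μX.…
@3 !Int  ok  now at !Str.μX.…
@4 !Str  ok  now at μX.…
@5 ?Int  ok  now at !Int.!Str.μX.…
@6 got ?Int, protocol expects !Int  ✗

6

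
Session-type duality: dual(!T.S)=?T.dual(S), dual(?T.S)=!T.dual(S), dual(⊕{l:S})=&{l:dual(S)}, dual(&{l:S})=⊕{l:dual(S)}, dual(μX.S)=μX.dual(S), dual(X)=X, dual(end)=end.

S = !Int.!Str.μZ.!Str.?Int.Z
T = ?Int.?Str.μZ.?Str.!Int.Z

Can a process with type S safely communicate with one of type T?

YES

!Int vs ?Int  match
  !Str vs ?Str  match
    μZ vs μZ  match (binder kept)
      !Str vs ?Str  match
        ?Int vs !Int  match
          Z vs Z  match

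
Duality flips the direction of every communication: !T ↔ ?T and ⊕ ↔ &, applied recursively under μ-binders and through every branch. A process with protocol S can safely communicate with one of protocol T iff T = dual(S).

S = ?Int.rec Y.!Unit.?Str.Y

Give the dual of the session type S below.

?Int ↦ !Int
  rec Y ↦ rec Y  (rec unchanged)
    !Unit ↦ ?Unit
      ?Str ↦ !Str
        Y ↦ Y

!Int.rec Y.?Unit.!Str.Y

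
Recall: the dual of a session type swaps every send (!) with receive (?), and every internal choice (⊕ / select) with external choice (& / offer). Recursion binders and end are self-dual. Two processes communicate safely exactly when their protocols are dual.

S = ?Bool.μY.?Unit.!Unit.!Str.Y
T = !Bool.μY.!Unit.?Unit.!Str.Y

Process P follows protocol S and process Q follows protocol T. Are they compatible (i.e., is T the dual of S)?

?Bool | !Bool  ok
  μY | μY  ok (rec unchanged)
    ?Unit | !Unit  ok
      !Unit | ?Unit  ok
        !Str | !Str  ✗ same direction on both sides — not dual

NO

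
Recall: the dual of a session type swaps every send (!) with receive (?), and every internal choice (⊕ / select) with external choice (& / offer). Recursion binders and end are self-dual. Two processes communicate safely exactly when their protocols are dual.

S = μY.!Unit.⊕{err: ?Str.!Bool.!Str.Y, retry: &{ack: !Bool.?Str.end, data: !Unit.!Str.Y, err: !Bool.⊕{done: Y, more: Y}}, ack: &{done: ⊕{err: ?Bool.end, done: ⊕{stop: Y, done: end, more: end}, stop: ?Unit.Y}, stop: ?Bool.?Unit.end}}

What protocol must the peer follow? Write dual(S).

μY → μY  (binder kept)
  !Unit → ?Unit
    ⊕{err,retry,ack} → &{err,retry,ack}  (internal→external)
      • err:
        ?Str → !Str
          !Bool → ?Bool
            !Str → ?Str
              Y ↦ Y
      • retry:
        &{ack,data,err} → ⊕{ack,data,err}  (&→⊕)
          • ack:
            !Bool → ?Bool
              ?Str → !Str
                end ↦ end
          • data:
            !Unit → ?Unit
              !Str → ?Str
                Y ↦ Y
          • err:
            !Bool → ?Bool
              ⊕{done,more} → &{done,more}  (internal→external)
                • done:
                  Y ↦ Y
                • more:
                  Y ↦ Y
      • ack:
        &{done,stop} → ⊕{done,stop}  (&→⊕)
          • done:
            ⊕{err,done,stop} → &{err,done,stop}  (internal→external)
              • err:
                ?Bool → !Bool
                  end ↦ end
              • done:
                ⊕{stop,done,more} → &{stop,done,more}  (internal→external)
                  • stop:
                    Y ↦ Y
                  • done:
                    end ↦ end
                  • more:
                    end ↦ end
              • stop:
                ?Unit → !Unit
                  Y ↦ Y
          • stop:
            ?Bool → !Bool
              ?Unit → !Unit
                end ↦ end

μY.?Unit.&{err: !Str.?Bool.?Str.Y, retry: ⊕{ack: ?Bool.!Str.end, data: ?Unit.?Str.Y, err: ?Bool.&{done: Y, more: Y}}, ack: ⊕{done: &{err: !Bool.end, done: &{stop: Y, done: end, more: end}, stop: !Unit.Y}, stop: !Bool.!Unit.end}}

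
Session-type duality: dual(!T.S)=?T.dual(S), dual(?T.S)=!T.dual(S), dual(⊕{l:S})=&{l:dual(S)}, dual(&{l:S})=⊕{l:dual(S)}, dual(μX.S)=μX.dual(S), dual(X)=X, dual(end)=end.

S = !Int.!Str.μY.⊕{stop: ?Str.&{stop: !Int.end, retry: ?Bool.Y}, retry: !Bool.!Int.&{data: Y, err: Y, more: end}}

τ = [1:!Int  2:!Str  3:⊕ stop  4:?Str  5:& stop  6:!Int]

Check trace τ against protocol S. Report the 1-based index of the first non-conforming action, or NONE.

[1] !Int  ok  residual = !Str.μY.…
[2] !Str  ok  residual = μY.…
[3] ⊕ stop  ok  residual = ?Str.&{stop: !Int.end, retry: ?Bool.μY.…}
[4] ?Str  ok  residual = &{stop: !Int.end, retry: ?Bool.μY.…}
[5] & stop  ok  residual = !Int.end
[6] !Int  ok  residual = end
τ conforms to S (length 6)

NONE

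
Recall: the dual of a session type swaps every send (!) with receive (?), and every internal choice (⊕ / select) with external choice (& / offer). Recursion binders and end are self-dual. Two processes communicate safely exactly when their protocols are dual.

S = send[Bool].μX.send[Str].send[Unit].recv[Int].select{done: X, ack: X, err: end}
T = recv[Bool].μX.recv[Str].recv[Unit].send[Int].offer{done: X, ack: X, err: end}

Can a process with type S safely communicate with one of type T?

YES

send[Bool] ‖ recv[Bool]  ok
  μX ‖ μX  ok (μ self-dual)
    send[Str] ‖ recv[Str]  ok
      send[Unit] ‖ recv[Unit]  ok
        recv[Int] ‖ send[Int]  ok
          select{done,ack,err} ‖ offer{done,ack,err}  ok same labels
            • done:
              X ‖ X  ok
            • ack:
              X ‖ X  ok
            • err:
              end ‖ end  ok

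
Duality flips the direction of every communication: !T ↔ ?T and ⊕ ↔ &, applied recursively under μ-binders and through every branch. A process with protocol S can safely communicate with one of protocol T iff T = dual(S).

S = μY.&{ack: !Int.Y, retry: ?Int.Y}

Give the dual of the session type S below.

μY ↦ μY  (μ self-dual)
  &{ack,retry} ↦ ⊕{ack,retry}  (offer→select)
    • ack:
      !Int ↦ ?Int
        dual(Y) = Y
    • retry:
      ?Int ↦ !Int
        dual(Y) = Y

μY.⊕{ack: ?Int.Y, retry: !Int.Y}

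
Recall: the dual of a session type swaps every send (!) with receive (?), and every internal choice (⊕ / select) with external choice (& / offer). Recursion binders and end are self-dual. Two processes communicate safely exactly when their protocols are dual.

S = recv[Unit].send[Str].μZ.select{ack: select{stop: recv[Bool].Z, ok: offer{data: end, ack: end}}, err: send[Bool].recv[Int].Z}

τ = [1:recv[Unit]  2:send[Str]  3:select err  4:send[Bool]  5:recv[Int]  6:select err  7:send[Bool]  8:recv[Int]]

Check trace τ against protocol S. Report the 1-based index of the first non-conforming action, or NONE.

NONE

step 1: recv[Unit]  match  cont: send[Str].μZ.…
step 2: send[Str]  match  cont: μZ.…
step 3: select err  match  cont: send[Bool].recv[Int].μZ.…
step 4: send[Bool]  match  cont: recv[Int].μZ.…
step 5: recv[Int]  match  cont: μZ.…
step 6: select err  match  cont: send[Bool].recv[Int].μZ.…
step 7: send[Bool]  match  cont: recv[Int].μZ.…
step 8: recv[Int]  match  cont: μZ.…
all 8 steps conform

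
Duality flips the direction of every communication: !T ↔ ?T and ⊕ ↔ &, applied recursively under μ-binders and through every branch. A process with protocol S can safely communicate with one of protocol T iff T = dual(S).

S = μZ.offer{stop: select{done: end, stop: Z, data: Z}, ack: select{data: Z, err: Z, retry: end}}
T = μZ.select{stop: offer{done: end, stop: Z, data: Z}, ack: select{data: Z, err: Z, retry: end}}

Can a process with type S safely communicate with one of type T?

μZ | μZ  ✓ (μ self-dual)
  offer{stop,ack} | select{stop,ack}  ✓ same labels
    case stop:
      select{done,stop,data} | offer{done,stop,data}  ✓ same labels
        case done:
          end | end  ✓
        case stop:
          Z | Z  ✓
        case data:
          Z | Z  ✓
    case ack:
      select{data,err,retry} | select{data,err,retry}  ✗ choice polarity not flipped — not dual

NO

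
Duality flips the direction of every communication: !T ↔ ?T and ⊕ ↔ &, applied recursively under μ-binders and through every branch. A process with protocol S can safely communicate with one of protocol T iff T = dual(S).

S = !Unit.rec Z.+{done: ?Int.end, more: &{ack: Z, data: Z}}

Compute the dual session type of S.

?Unit.rec Z.&{done: !Int.end, more: +{ack: Z, data: Z}}

!Unit ↦ ?Unit
  rec Z ↦ rec Z  (binder kept)
    +{done,more} ↦ &{done,more}  (⊕→&)
      • done:
        ?Int ↦ !Int
          end self-dual
      • more:
        &{ack,data} ↦ +{ack,data}  (external→internal)
          • ack:
            Z self-dual
          • data:
            Z self-dual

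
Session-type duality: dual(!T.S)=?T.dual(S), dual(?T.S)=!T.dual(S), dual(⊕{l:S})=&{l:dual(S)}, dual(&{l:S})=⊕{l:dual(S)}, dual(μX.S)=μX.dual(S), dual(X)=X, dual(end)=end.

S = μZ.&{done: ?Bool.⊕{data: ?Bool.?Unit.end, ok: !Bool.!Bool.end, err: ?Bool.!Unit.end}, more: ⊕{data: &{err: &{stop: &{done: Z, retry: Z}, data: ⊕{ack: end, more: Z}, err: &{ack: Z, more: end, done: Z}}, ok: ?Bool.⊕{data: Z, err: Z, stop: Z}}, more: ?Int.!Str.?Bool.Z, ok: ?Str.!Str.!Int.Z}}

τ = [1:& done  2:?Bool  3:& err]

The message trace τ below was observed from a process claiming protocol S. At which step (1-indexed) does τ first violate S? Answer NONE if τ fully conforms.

3

step 1: & done  match  now at ?Bool.⊕{data: ?Bool.?Unit.end, ok: !Bool.!Bool.end, err: ?Bool.!Unit.end}
step 2: ?Bool  match  now at ⊕{data: ?Bool.?Unit.end, ok: !Bool.!Bool.end, err: ?Bool.!Unit.end}
step 3: got & err, protocol expects ⊕ data or ⊕ ok or ⊕ err  ✗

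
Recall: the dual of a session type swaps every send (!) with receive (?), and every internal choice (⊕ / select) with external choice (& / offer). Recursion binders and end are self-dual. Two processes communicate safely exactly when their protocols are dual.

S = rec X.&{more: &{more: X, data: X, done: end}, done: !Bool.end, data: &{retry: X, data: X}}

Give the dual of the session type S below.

rec X.+{more: +{more: X, data: X, done: end}, done: ?Bool.end, data: +{retry: X, data: X}}

rec X = rec X  (binder kept)
  &{more,done,data} = +{more,done,data}  (offer→select)
    [more]
      &{more,data,done} = +{more,data,done}  (offer→select)
        [more]
          X ↦ X
        [data]
          X ↦ X
        [done]
          end ↦ end
    [done]
      !Bool = ?Bool
        end ↦ end
    [data]
      &{retry,data} = +{retry,data}  (offer→select)
        [retry]
          X ↦ X
        [data]
          X ↦ X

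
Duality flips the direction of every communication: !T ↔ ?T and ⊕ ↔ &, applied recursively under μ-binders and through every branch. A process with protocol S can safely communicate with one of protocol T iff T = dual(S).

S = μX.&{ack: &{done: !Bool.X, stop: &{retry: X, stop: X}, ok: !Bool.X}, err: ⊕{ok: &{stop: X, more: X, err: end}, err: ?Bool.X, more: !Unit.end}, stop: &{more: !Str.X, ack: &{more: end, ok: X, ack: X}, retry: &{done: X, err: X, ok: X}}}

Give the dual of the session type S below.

μX.⊕{ack: ⊕{done: ?Bool.X, stop: ⊕{retry: X, stop: X}, ok: ?Bool.X}, err: &{ok: ⊕{stop: X, more: X, err: end}, err: !Bool.X, more: ?Unit.end}, stop: ⊕{more: ?Str.X, ack: ⊕{more: end, ok: X, ack: X}, retry: ⊕{done: X, err: X, ok: X}}}

μX ↦ μX  (μ self-dual)
  &{ack,err,stop} ↦ ⊕{ack,err,stop}  (external→internal)
    • ack:
      &{done,stop,ok} ↦ ⊕{done,stop,ok}  (external→internal)
        • done:
          !Bool ↦ ?Bool
            X self-dual
        • stop:
          &{retry,stop} ↦ ⊕{retry,stop}  (external→internal)
            • retry:
              X self-dual
            • stop:
              X self-dual
        • ok:
          !Bool ↦ ?Bool
            X self-dual
    • err:
      ⊕{ok,err,more} ↦ &{ok,err,more}  (⊕→&)
        • ok:
          &{stop,more,err} ↦ ⊕{stop,more,err}  (external→internal)
            • stop:
              X self-dual
            • more:
              X self-dual
            • err:
              end self-dual
        • err:
          ?Bool ↦ !Bool
            X self-dual
        • more:
          !Unit ↦ ?Unit
            end self-dual
    • stop:
      &{more,ack,retry} ↦ ⊕{more,ack,retry}  (external→internal)
        • more:
          !Str ↦ ?Str
            X self-dual
        • ack:
          &{more,ok,ack} ↦ ⊕{more,ok,ack}  (external→internal)
            • more:
              end self-dual
            • ok:
              X self-dual
            • ack:
              X self-dual
        • retry:
          &{done,err,ok} ↦ ⊕{done,err,ok}  (external→internal)
            • done:
              X self-dual
            • err:
              X self-dual
            • ok:
              X self-dual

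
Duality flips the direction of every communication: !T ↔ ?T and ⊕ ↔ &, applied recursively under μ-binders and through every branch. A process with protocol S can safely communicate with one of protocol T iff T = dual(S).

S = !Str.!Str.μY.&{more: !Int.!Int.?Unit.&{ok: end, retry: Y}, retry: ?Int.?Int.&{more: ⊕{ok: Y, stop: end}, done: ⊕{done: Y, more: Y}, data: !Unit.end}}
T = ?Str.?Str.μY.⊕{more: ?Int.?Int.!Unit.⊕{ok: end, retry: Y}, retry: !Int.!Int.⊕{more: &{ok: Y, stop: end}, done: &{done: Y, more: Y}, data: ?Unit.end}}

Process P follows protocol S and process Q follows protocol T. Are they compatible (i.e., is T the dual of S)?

YES

!Str ‖ ?Str  ✓
  !Str ‖ ?Str  ✓
    μY ‖ μY  ✓ (μ self-dual)
      &{more,retry} ‖ ⊕{more,retry}  ✓ labels match
        [more]
          !Int ‖ ?Int  ✓
            !Int ‖ ?Int  ✓
              ?Unit ‖ !Unit  ✓
                &{ok,retry} ‖ ⊕{ok,retry}  ✓ labels match
                  [ok]
                    end ‖ end  ✓
                  [retry]
                    Y ‖ Y  ✓
        [retry]
          ?Int ‖ !Int  ✓
            ?Int ‖ !Int  ✓
              &{more,done,data} ‖ ⊕{more,done,data}  ✓ labels match
                [more]
                  ⊕{ok,stop} ‖ &{ok,stop}  ✓ labels match
                    [ok]
                      Y ‖ Y  ✓
                    [stop]
                      end ‖ end  ✓
                [done]
                  ⊕{done,more} ‖ &{done,more}  ✓ labels match
                    [done]
                      Y ‖ Y  ✓
                    [more]
                      Y ‖ Y  ✓
                [data]
                  !Unit ‖ ?Unit  ✓
                    end ‖ end  ✓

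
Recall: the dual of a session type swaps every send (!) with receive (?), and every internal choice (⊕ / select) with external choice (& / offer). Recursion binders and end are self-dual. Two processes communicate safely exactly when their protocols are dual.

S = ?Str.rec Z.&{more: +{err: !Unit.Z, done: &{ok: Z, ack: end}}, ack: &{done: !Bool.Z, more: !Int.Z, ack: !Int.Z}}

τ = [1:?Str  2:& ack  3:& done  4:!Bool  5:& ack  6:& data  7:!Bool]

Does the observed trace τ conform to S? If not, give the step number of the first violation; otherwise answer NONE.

[1] ?Str  match  now at rec Z.…
[2] & ack  match  now at &{done: !Bool.rec Z.…, more: !Int.rec Z.…, ack: !Int.rec Z.…}
[3] & done  match  now at !Bool.rec Z.…
[4] !Bool  match  now at rec Z.…
[5] & ack  match  now at &{done: !Bool.rec Z.…, more: !Int.rec Z.…, ack: !Int.rec Z.…}
[6] got & data, protocol expects & done or & more or & ack  ✗

6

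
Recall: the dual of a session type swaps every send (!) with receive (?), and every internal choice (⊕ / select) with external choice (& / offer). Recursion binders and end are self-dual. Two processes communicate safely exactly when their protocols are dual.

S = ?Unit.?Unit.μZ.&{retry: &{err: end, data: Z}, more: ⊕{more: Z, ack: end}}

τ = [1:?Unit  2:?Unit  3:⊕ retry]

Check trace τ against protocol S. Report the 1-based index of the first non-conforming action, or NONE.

3

@1 ?Unit  ✓  state: ?Unit.μZ.…
@2 ?Unit  ✓  state: μZ.…
@3 got ⊕ retry, protocol expects & retry or & more  ✗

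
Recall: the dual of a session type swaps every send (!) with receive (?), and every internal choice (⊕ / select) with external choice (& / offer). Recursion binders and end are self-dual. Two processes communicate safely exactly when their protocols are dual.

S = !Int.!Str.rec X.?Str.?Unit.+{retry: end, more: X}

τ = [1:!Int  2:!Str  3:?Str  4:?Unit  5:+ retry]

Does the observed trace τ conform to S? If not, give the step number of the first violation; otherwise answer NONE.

[1] !Int  ✓  state: !Str.rec X.…
[2] !Str  ✓  state: rec X.…
[3] ?Str  ✓  state: ?Unit.+{retry: end, more: rec X.…}
[4] ?Unit  ✓  state: +{retry: end, more: rec X.…}
[5] + retry  ✓  state: end
trace exhausted — no violation

NONE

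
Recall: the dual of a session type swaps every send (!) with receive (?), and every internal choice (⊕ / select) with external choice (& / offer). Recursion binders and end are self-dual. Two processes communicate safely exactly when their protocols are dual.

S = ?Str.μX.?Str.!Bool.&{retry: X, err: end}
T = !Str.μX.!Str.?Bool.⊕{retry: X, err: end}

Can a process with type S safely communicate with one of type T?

YES

?Str vs !Str  ok
  μX vs μX  ok (μ self-dual)
    ?Str vs !Str  ok
      !Bool vs ?Bool  ok
        &{retry,err} vs ⊕{retry,err}  ok label sets agree
          [retry]
            X vs X  ok
          [err]
            end vs end  ok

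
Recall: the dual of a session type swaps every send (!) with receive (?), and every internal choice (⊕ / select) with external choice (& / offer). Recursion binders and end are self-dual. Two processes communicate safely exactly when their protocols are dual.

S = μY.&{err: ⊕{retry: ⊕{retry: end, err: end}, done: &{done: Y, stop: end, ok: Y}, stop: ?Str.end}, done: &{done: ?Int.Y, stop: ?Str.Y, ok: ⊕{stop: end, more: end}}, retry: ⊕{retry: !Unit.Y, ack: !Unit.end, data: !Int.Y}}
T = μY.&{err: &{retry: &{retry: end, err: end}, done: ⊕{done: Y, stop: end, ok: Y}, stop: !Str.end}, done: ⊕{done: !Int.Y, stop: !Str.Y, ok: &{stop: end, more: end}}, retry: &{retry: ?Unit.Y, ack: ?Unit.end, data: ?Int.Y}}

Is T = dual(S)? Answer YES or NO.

μY vs μY  ok (μ self-dual)
  &{err,done,retry} vs &{err,done,retry}  ✗ choice polarity not flipped — not dual

NO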